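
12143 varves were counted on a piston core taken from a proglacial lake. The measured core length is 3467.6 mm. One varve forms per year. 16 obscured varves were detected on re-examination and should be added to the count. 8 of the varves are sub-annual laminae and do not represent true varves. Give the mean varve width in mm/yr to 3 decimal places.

0.285 mm/yr

True varve count = 12143 − 8 + 16 = 12151.
Extension rate ≈ 3467.6 / 12151 = 0.285 mm/yr.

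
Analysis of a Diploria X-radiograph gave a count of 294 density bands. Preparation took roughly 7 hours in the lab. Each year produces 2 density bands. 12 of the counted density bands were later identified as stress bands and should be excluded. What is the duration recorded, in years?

141 years

Correcting the raw count gives 294 − 12 = 282 true density bands.
With 2 density bands per year, 282 / 2 = 141 years.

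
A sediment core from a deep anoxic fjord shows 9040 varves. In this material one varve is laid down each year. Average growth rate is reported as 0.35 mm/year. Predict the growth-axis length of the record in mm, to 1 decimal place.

9040 years of growth are recorded.
Length ≈ 0.35 × 9040 = 3164.0 mm.

3164.0 mm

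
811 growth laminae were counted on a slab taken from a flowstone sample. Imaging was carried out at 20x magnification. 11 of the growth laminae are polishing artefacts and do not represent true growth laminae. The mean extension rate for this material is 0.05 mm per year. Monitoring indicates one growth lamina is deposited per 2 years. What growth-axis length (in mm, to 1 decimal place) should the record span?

After corrections the count is 811 − 11 = 800 growth laminae.
Multiplying by 2 years per growth lamina: 800 × 2 = 1600 years.
1600 years at 0.05 mm/year gives 0.05 × 1600 = 80.0 mm.

80.0 mm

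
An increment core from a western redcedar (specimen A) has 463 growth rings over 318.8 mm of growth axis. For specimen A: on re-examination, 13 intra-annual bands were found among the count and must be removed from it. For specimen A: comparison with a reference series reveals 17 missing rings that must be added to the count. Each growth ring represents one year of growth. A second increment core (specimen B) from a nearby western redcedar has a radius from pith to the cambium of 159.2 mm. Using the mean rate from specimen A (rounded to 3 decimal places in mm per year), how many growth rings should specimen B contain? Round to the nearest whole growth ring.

233 growth rings

Specimen A: after corrections the count is 463 − 13 + 17 = 467 growth rings.
A: 318.8 mm over 467 years gives 318.8 / 467 ≈ 0.683 mm per year.
Specimen B: 159.2 mm / 0.683 mm per year = 233.09 years ≈ 233 growth rings.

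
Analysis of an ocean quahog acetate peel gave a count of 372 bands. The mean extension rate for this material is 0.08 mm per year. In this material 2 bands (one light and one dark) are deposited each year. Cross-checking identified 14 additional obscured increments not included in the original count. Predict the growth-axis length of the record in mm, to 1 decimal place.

15.4 mm

Adjusted count: 372 + 14 = 386 bands.
386 bands at 2 per year is 386 / 2 = 193 years.
Length ≈ 0.08 × 193 = 15.4 mm.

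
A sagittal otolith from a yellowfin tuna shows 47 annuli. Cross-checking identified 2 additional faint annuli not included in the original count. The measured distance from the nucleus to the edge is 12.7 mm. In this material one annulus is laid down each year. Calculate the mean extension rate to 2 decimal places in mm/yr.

Adjusted count: 47 + 2 = 49 annuli.
12.7 mm over 49 years gives 12.7 / 49 ≈ 0.26 mm/yr.

0.26 mm/yr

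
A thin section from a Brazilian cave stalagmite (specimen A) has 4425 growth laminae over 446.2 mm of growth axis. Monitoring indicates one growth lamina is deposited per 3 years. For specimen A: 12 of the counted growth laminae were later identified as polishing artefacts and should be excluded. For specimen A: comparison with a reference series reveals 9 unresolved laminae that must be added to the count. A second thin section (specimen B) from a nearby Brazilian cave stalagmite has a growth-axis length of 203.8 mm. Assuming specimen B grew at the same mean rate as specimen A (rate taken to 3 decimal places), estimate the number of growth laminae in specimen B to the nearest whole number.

Specimen A: adjusted count: 4425 − 12 + 9 = 4422 growth laminae.
Specimen A: 4422 growth laminae at 3 years each span 4422 × 3 = 13266 years.
A: 446.2 mm over 13266 years gives 446.2 / 13266 ≈ 0.034 mm/year.
Specimen B: 203.8 mm / 0.034 mm per year = 5994.12 years; at 3 years per growth lamina that is 5994.12 / 3 ≈ 1998 growth laminae.

1998 growth laminae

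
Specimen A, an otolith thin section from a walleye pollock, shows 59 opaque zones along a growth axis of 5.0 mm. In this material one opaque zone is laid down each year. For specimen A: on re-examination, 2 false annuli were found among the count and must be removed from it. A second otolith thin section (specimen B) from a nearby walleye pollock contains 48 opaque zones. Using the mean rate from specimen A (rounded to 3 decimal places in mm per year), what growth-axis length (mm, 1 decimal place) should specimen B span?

Specimen A: after corrections the count is 59 − 2 = 57 opaque zones.
A: Mean rate = 5.0 mm / 57 years ≈ 0.088 mm per year.
Length of B = 0.088 × 48 = 4.2 mm.

4.2 mm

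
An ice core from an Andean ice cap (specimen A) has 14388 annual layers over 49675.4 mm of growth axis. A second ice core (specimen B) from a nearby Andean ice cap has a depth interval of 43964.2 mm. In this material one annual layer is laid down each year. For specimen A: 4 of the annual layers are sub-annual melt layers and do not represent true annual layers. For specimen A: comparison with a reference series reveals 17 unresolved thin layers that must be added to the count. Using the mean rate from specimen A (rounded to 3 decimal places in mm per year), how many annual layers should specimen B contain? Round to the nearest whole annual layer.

12747 annual layers

Specimen A: true annual layer count = 14388 − 4 + 17 = 14401.
A: Extension rate ≈ 49675.4 / 14401 = 3.449 mm/year.
Specimen B: 43964.2 mm / 3.449 mm per year = 12746.94 years ≈ 12747 annual layers.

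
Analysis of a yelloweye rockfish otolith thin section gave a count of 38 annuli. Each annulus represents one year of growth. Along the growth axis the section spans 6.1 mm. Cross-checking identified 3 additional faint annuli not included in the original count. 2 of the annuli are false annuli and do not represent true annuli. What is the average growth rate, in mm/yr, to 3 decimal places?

Adjusted count: 38 − 2 + 3 = 39 annuli.
6.1 mm over 39 years gives 6.1 / 39 ≈ 0.156 mm/yr.

0.156 mm/yr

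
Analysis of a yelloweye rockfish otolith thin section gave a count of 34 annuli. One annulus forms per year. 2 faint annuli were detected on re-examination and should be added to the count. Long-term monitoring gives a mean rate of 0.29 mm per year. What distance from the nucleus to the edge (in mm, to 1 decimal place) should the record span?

10.4 mm

True annulus count = 34 + 2 = 36.
Predicted length = 0.29 mm/year × 36 years = 10.4 mm.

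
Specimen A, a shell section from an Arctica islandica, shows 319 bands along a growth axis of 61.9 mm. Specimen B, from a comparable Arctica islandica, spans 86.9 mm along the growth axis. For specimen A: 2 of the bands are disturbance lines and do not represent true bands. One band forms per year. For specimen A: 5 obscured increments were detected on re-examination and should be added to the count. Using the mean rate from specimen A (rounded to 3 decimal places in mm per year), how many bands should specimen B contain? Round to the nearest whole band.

Specimen A: true band count = 319 − 2 + 5 = 322.
A: Extension rate ≈ 61.9 / 322 = 0.192 mm/year.
B spans 86.9 / 0.192 = 452.60 years ≈ 453 bands.

453 bands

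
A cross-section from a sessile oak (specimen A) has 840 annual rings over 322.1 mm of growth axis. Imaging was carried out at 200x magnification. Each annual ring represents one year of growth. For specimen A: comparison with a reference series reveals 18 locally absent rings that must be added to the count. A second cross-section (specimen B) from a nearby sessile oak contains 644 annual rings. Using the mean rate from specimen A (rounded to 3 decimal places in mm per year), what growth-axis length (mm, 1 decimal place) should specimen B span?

241.5 mm

Specimen A: adjusted count: 840 + 18 = 858 annual rings.
A: 322.1 mm over 858 years gives 322.1 / 858 ≈ 0.375 mm/yr.
For B, 0.375 mm/year × 644 years = 241.5 mm.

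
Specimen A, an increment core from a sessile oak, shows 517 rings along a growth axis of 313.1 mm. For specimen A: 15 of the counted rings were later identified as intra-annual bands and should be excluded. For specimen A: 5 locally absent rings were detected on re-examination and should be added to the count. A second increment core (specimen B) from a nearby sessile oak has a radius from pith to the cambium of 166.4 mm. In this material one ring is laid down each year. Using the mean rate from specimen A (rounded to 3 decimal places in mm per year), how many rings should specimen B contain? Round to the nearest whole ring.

269 rings

Specimen A: adjusted count: 517 − 15 + 5 = 507 rings.
A: 313.1 mm over 507 years gives 313.1 / 507 ≈ 0.618 mm per year.
B spans 166.4 / 0.618 = 269.26 years ≈ 269 rings.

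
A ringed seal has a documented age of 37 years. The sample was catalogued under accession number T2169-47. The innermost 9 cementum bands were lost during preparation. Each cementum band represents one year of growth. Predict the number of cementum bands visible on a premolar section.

One cementum band per year gives 37 cementum bands over 37 years.
Less the 9 uncaptured cementum bands: 37 − 9 = 28.

28 cementum bands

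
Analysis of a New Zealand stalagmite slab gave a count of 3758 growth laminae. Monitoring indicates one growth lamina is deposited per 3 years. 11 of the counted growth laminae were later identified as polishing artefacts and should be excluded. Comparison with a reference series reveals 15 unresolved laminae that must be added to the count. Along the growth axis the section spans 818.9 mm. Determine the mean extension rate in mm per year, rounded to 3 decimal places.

After corrections the count is 3758 − 11 + 15 = 3762 growth laminae.
3762 growth laminae at 3 years each span 3762 × 3 = 11286 years.
818.9 mm over 11286 years gives 818.9 / 11286 ≈ 0.073 mm per year.

0.073 mm per year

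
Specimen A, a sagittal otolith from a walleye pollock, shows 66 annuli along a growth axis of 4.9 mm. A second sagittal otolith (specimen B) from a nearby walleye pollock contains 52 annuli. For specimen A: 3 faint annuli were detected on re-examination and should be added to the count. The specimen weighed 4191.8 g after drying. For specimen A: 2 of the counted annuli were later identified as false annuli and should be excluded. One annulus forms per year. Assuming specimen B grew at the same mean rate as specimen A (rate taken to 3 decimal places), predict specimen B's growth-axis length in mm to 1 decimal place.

Specimen A: adjusted count: 66 − 2 + 3 = 67 annuli.
A: Mean rate = 4.9 mm / 67 years ≈ 0.073 mm per year.
B's length ≈ 0.073 × 52 = 3.8 mm.

3.8 mm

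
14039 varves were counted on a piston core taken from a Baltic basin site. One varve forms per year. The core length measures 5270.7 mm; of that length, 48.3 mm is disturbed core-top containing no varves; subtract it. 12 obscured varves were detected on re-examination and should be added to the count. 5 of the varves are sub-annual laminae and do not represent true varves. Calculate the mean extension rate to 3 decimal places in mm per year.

Correcting the raw count gives 14039 − 5 + 12 = 14046 true varves.
Removing the 48.3 mm offcut leaves 5270.7 − 48.3 = 5222.4 mm.
Extension rate ≈ 5222.4 / 14046 = 0.372 mm per year.

0.372 mm per year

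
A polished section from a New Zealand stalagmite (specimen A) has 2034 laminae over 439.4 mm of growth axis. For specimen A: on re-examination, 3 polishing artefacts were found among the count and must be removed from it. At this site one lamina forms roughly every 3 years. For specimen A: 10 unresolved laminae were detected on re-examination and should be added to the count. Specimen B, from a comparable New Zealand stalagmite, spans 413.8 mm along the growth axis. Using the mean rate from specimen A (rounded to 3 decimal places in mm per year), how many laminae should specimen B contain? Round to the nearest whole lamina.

Specimen A: correcting the raw count gives 2034 − 3 + 10 = 2041 true laminae.
Specimen A: 2041 laminae at 3 years each span 2041 × 3 = 6123 years.
A: 439.4 mm over 6123 years gives 439.4 / 6123 ≈ 0.072 mm per year.
Specimen B: 413.8 mm / 0.072 mm per year = 5747.22 years; at 3 years per lamina that is 5747.22 / 3 ≈ 1916 laminae.

1916 laminae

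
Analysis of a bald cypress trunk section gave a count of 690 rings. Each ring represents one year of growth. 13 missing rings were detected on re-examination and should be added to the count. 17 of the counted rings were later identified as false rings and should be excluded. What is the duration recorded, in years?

Adjusted count: 690 − 17 + 13 = 686 rings.
At one ring per year, that is 686 years.

686 yr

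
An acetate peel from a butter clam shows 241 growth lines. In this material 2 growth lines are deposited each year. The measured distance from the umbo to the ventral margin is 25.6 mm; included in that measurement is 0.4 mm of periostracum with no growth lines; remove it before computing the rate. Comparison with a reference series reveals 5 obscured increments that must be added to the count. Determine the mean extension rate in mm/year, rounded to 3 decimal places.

0.205 mm/year

Correcting the raw count gives 241 + 5 = 246 true growth lines.
246 growth lines at 2 per year is 246 / 2 = 123 years.
Net length = 25.6 − 0.4 = 25.2 mm.
Extension rate ≈ 25.2 / 123 = 0.205 mm/year.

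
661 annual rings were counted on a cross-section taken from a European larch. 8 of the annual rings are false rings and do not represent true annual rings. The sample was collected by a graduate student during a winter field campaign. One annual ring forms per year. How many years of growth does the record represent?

True annual ring count = 661 − 8 = 653.
With a one-to-one annual ring periodicity this is 653 years.

653 years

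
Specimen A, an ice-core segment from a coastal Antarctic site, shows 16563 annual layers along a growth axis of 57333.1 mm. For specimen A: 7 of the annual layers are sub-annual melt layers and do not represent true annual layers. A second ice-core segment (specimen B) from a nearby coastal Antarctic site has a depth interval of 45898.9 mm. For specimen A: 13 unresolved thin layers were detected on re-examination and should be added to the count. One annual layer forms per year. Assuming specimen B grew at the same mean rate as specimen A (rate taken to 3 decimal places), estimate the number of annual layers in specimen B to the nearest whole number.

13266 annual layers

Specimen A: adjusted count: 16563 − 7 + 13 = 16569 annual layers.
A: Mean rate = 57333.1 mm / 16569 years ≈ 3.460 mm per year.
B spans 45898.9 / 3.460 = 13265.58 years ≈ 13266 annual layers.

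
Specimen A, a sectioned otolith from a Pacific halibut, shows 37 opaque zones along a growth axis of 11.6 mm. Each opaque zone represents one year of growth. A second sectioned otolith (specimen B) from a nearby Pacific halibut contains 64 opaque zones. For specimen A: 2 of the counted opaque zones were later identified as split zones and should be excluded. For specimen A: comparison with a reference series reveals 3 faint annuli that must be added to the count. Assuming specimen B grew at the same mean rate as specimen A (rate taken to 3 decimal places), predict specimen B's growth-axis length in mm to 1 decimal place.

Specimen A: after corrections the count is 37 − 2 + 3 = 38 opaque zones.
A: 11.6 mm over 38 years gives 11.6 / 38 ≈ 0.305 mm/yr.
For B, 0.305 mm/year × 64 years = 19.5 mm.

19.5 mm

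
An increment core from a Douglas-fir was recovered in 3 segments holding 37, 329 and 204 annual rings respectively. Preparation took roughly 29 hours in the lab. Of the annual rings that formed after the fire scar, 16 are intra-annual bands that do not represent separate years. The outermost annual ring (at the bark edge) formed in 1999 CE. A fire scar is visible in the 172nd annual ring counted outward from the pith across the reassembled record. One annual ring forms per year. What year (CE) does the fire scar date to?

Total annual rings = 37 + 329 + 204 = 570.
The fire scar sits at annual ring 172 from the pith, so 570 − 172 = 398 annual rings formed after it.
398 − 16 false = 382 true annual rings after the fire scar.
The annual ring at the bark edge is 1999 CE, so the fire scar dates to 1999 − 382 = 1617 CE.

1617 CE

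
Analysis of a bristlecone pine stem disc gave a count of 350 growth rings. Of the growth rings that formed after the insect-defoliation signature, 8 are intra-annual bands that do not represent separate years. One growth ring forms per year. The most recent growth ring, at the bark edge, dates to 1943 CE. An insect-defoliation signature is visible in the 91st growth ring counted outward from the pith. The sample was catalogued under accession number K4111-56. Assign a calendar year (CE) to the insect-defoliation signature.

350 − 91 = 259 growth rings lie beyond the insect-defoliation signature toward the bark edge.
Excluding 8 false growth rings: 259 − 8 = 251.
The growth ring at the bark edge is 1943 CE, so the insect-defoliation signature dates to 1943 − 251 = 1692 CE.

1692 CE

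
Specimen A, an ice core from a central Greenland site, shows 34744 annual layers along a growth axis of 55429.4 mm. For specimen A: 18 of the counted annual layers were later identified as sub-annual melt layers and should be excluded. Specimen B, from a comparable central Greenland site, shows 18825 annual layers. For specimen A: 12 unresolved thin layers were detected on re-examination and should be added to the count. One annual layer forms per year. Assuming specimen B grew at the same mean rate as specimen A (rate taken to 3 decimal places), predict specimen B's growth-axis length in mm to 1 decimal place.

30044.7 mm

Specimen A: adjusted count: 34744 − 18 + 12 = 34738 annual layers.
A: 55429.4 mm over 34738 years gives 55429.4 / 34738 ≈ 1.596 mm/year.
For B, 1.596 mm/year × 18825 years = 30044.7 mm.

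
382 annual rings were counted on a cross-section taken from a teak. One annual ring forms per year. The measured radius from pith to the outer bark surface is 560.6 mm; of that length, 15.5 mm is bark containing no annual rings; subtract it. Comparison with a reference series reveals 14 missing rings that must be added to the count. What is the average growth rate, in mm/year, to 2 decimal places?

1.38 mm/year

Correcting the raw count gives 382 + 14 = 396 true annual rings.
Removing the 15.5 mm offcut leaves 560.6 − 15.5 = 545.1 mm.
545.1 mm over 396 years gives 545.1 / 396 ≈ 1.38 mm/year.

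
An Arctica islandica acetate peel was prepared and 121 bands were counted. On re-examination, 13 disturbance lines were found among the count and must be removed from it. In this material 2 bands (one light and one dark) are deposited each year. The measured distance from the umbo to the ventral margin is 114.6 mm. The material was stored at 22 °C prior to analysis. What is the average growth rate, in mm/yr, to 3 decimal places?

2.122 mm/yr

Adjusted count: 121 − 13 = 108 bands.
With 2 bands per year, 108 / 2 = 54 years.
114.6 mm over 54 years gives 114.6 / 54 ≈ 2.122 mm/yr.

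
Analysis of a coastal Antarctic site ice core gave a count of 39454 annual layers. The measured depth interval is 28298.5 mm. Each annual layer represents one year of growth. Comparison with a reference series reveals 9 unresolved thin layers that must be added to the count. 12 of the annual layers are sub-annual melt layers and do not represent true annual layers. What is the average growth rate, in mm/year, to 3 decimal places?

0.717 mm/year

Correcting the raw count gives 39454 − 12 + 9 = 39451 true annual layers.
Extension rate ≈ 28298.5 / 39451 = 0.717 mm/year.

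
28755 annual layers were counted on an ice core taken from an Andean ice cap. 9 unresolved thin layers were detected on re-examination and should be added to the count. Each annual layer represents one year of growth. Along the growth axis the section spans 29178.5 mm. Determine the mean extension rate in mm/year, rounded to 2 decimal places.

1.01 mm/year

After corrections the count is 28755 + 9 = 28764 annual layers.
Extension rate ≈ 29178.5 / 28764 = 1.01 mm/year.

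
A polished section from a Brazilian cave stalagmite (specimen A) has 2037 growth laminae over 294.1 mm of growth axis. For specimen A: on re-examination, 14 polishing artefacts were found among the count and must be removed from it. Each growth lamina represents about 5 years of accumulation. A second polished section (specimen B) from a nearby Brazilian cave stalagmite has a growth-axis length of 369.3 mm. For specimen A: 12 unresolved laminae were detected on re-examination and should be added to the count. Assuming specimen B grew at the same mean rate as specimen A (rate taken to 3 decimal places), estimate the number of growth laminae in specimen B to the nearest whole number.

2547 growth laminae

Specimen A: after corrections the count is 2037 − 14 + 12 = 2035 growth laminae.
Specimen A: multiplying by 5 years per growth lamina: 2035 × 5 = 10175 years.
A: 294.1 mm over 10175 years gives 294.1 / 10175 ≈ 0.029 mm/year.
Specimen B: 369.3 mm / 0.029 mm per year = 12734.48 years; at 5 years per growth lamina that is 12734.48 / 5 ≈ 2547 growth laminae.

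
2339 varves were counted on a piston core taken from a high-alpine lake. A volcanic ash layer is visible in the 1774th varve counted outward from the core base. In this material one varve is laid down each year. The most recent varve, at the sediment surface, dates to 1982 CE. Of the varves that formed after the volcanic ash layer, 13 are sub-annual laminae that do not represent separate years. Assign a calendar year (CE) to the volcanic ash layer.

Between varve 1774 and the sediment surface there are 2339 − 1774 = 565 varves.
565 − 13 false = 552 true varves after the volcanic ash layer.
1982 − 552 = 1430 CE.

1430 CE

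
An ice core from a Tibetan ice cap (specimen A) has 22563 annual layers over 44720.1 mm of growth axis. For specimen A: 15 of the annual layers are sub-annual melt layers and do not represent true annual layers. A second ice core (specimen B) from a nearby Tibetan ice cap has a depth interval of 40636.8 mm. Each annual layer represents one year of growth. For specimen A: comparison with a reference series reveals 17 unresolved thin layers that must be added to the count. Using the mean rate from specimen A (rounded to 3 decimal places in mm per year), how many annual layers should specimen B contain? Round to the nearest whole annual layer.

Specimen A: true annual layer count = 22563 − 15 + 17 = 22565.
A: 44720.1 mm over 22565 years gives 44720.1 / 22565 ≈ 1.982 mm/year.
For B, 40636.8 / 1.982 = 20502.93 years ≈ 20503 annual layers.

20503 annual layers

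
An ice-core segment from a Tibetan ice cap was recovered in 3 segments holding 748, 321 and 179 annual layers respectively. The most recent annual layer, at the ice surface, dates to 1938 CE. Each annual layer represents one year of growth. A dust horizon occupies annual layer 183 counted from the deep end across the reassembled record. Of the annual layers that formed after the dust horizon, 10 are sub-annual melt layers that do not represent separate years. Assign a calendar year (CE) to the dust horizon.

883 CE

Total annual layers = 748 + 321 + 179 = 1248.
Between annual layer 183 and the ice surface there are 1248 − 183 = 1065 annual layers.
Excluding 10 false annual layers: 1065 − 10 = 1055.
Counting back 1055 years from 1938 CE places the dust horizon in 1938 − 1055 = 883 CE.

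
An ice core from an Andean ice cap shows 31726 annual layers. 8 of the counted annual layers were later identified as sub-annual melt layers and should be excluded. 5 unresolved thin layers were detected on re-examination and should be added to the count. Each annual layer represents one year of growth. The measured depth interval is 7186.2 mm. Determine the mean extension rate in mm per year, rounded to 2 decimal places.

After corrections the count is 31726 − 8 + 5 = 31723 annual layers.
7186.2 mm over 31723 years gives 7186.2 / 31723 ≈ 0.23 mm per year.

0.23 mm per year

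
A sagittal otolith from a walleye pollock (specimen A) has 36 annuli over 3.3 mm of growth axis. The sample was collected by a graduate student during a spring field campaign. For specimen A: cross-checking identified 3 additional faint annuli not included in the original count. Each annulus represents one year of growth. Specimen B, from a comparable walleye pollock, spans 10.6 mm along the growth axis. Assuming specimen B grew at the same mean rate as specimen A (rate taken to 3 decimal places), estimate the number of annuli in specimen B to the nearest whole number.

125 annuli

Specimen A: true annulus count = 36 + 3 = 39.
A: Mean rate = 3.3 mm / 39 years ≈ 0.085 mm/year.
B spans 10.6 / 0.085 = 124.71 years ≈ 125 annuli.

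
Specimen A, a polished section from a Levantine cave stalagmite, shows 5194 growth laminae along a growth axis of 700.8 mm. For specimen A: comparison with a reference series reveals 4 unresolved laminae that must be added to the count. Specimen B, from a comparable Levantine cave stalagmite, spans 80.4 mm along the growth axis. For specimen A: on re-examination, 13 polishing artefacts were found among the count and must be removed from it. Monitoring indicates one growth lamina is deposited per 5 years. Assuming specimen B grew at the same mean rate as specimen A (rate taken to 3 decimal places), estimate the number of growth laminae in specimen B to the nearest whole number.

596 growth laminae

Specimen A: after corrections the count is 5194 − 13 + 4 = 5185 growth laminae.
Specimen A: 5185 growth laminae at 5 years each span 5185 × 5 = 25925 years.
A: 700.8 mm over 25925 years gives 700.8 / 25925 ≈ 0.027 mm/year.
B spans 80.4 / 0.027 = 2977.78 years; at 5 years per growth lamina that is 2977.78 / 5 ≈ 596 growth laminae.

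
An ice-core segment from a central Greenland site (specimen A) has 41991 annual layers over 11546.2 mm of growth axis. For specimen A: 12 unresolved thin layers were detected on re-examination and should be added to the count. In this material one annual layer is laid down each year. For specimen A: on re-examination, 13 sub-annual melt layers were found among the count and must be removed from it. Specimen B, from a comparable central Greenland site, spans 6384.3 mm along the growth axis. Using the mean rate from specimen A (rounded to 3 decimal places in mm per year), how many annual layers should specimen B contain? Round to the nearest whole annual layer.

23216 annual layers

Specimen A: correcting the raw count gives 41991 − 13 + 12 = 41990 true annual layers.
A: Mean rate = 11546.2 mm / 41990 years ≈ 0.275 mm/year.
Specimen B: 6384.3 mm / 0.275 mm per year = 23215.64 years ≈ 23216 annual layers.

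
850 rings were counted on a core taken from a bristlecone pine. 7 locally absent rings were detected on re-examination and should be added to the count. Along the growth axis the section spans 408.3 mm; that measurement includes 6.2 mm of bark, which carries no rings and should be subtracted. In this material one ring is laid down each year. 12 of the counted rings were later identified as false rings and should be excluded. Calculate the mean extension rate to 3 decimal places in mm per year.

0.476 mm per year

Adjusted count: 850 − 12 + 7 = 845 rings.
The growth record spans 408.3 − 6.2 = 402.1 mm.
Mean rate = 402.1 mm / 845 years ≈ 0.476 mm per year.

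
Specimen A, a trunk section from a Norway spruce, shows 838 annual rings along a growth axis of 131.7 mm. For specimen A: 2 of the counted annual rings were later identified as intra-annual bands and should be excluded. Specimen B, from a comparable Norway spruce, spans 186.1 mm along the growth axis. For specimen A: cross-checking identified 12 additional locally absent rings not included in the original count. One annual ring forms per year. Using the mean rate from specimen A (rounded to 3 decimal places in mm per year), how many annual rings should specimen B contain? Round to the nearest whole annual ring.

Specimen A: correcting the raw count gives 838 − 2 + 12 = 848 true annual rings.
A: Extension rate ≈ 131.7 / 848 = 0.155 mm/yr.
Specimen B: 186.1 mm / 0.155 mm per year = 1200.65 years ≈ 1201 annual rings.

1201 annual rings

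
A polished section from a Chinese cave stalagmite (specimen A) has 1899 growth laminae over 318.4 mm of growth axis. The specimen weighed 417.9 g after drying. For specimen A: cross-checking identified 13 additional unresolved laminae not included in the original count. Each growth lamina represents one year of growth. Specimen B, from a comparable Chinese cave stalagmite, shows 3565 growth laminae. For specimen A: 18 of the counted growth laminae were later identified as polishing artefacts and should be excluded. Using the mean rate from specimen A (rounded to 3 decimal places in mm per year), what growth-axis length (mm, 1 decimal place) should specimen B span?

598.9 mm

Specimen A: correcting the raw count gives 1899 − 18 + 13 = 1894 true growth laminae.
A: 318.4 mm over 1894 years gives 318.4 / 1894 ≈ 0.168 mm/year.
Length of B = 0.168 × 3565 = 598.9 mm.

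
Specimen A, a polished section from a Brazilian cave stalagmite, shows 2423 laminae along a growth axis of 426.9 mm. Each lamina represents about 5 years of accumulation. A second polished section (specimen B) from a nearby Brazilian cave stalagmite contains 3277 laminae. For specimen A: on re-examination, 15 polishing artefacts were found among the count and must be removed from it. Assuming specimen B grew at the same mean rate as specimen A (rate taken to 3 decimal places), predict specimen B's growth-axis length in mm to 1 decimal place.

Specimen A: correcting the raw count gives 2423 − 15 = 2408 true laminae.
Specimen A: 2408 laminae at 5 years each span 2408 × 5 = 12040 years.
A: Mean rate = 426.9 mm / 12040 years ≈ 0.035 mm/year.
Specimen B: at 5 years per lamina, 3277 × 5 = 16385 years. B's length ≈ 0.035 × 16385 = 573.5 mm.

573.5 mm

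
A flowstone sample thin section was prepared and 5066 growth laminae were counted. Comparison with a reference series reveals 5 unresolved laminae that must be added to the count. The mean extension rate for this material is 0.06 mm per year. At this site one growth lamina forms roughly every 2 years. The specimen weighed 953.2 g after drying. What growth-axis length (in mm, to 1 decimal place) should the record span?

Adjusted count: 5066 + 5 = 5071 growth laminae.
5071 growth laminae at 2 years each span 5071 × 2 = 10142 years.
Predicted length = 0.06 mm/year × 10142 years = 608.5 mm.

608.5 mm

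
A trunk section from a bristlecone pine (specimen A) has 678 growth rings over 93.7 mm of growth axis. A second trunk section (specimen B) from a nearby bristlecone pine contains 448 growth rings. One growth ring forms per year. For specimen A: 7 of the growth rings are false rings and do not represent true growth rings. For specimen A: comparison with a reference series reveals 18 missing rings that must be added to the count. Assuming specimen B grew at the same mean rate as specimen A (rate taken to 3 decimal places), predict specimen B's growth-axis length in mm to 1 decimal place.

60.9 mm

Specimen A: after corrections the count is 678 − 7 + 18 = 689 growth rings.
A: 93.7 mm over 689 years gives 93.7 / 689 ≈ 0.136 mm/yr.
Length of B = 0.136 × 448 = 60.9 mm.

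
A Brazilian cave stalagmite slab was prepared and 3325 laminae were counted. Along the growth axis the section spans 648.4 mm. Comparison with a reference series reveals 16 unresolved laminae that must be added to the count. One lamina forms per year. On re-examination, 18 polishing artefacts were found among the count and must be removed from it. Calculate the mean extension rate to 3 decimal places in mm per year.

0.195 mm per year

True lamina count = 3325 − 18 + 16 = 3323.
Extension rate ≈ 648.4 / 3323 = 0.195 mm per year.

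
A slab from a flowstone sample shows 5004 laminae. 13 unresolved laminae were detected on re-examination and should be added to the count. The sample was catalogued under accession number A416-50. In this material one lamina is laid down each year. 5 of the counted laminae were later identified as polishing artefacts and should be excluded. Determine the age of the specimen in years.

5012 years

After corrections the count is 5004 − 5 + 13 = 5012 laminae.
One lamina per year makes the duration 5012 years.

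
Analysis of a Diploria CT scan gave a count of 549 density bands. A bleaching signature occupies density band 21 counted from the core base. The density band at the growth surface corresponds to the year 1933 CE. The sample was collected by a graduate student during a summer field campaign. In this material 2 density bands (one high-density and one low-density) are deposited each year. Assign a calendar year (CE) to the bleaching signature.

The bleaching signature sits at density band 21 from the core base, so 549 − 21 = 528 density bands formed after it.
Dividing by 2 density bands per year: 528 / 2 = 264 years.
Counting back 264 years from 1933 CE places the bleaching signature in 1933 − 264 = 1669 CE.

1669 CE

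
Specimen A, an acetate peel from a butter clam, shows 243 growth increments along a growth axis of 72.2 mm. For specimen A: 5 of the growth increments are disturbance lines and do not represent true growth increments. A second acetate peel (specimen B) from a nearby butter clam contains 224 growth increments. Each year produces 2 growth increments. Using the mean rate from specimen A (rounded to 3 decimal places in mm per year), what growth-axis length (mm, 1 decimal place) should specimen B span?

Specimen A: after corrections the count is 243 − 5 = 238 growth increments.
Specimen A: dividing by 2 growth increments per year: 238 / 2 = 119 years.
A: 72.2 mm over 119 years gives 72.2 / 119 ≈ 0.607 mm/yr.
Specimen B: dividing by 2 growth increments per year: 224 / 2 = 112 years. For B, 0.607 mm/year × 112 years = 68.0 mm.

68.0 mm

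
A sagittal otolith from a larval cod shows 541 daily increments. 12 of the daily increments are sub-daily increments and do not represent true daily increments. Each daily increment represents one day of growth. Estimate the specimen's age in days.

529 d

Adjusted count: 541 − 12 = 529 daily increments.
With a one-to-one daily increment periodicity this is 529 days.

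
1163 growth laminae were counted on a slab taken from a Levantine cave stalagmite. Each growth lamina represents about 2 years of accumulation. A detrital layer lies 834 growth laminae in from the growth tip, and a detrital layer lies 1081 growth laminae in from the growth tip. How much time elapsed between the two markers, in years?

494 years

The two markers are separated by 1081 − 834 = 247 growth laminae.
At 2 years per growth lamina, 247 × 2 = 494 years.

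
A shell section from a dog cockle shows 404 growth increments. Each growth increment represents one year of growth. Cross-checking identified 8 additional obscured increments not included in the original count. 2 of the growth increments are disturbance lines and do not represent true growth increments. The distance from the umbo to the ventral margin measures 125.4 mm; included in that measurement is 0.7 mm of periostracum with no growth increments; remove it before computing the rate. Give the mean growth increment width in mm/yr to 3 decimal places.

Adjusted count: 404 − 2 + 8 = 410 growth increments.
Removing the 0.7 mm offcut leaves 125.4 − 0.7 = 124.7 mm.
Extension rate ≈ 124.7 / 410 = 0.304 mm/yr.

0.304 mm/yr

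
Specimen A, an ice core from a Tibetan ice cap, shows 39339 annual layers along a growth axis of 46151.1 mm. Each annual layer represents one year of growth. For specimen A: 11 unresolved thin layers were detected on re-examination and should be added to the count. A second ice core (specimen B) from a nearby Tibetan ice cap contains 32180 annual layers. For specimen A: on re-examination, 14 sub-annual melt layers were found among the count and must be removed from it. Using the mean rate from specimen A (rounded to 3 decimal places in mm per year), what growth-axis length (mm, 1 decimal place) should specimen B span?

37747.1 mm

Specimen A: after corrections the count is 39339 − 14 + 11 = 39336 annual layers.
A: Extension rate ≈ 46151.1 / 39336 = 1.173 mm/yr.
For B, 1.173 mm/year × 32180 years = 37747.1 mm.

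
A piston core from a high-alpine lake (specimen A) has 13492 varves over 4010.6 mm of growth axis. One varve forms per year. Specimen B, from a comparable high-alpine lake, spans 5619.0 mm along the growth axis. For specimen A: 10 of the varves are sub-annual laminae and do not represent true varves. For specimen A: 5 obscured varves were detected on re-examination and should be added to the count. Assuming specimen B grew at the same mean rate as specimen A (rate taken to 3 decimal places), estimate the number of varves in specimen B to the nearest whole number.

18919 varves

Specimen A: true varve count = 13492 − 10 + 5 = 13487.
A: Mean rate = 4010.6 mm / 13487 years ≈ 0.297 mm/year.
For B, 5619.0 / 0.297 = 18919.19 years ≈ 18919 varves.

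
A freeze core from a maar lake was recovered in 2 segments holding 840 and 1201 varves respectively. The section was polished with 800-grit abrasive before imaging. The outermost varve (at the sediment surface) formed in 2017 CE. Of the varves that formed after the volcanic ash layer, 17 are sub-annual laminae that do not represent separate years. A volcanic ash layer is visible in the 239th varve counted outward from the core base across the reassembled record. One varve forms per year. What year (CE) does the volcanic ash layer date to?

232 CE

Total varves = 840 + 1201 = 2041.
The volcanic ash layer sits at varve 239 from the core base, so 2041 − 239 = 1802 varves formed after it.
Excluding 17 false varves: 1802 − 17 = 1785.
Counting back 1785 years from 2017 CE places the volcanic ash layer in 2017 − 1785 = 232 CE.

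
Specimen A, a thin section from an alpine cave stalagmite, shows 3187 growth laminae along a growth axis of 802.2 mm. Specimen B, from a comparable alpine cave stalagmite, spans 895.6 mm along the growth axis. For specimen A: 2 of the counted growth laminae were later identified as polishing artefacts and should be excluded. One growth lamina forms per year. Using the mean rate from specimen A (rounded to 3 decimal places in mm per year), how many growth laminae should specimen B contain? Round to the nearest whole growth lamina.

3554 growth laminae

Specimen A: correcting the raw count gives 3187 − 2 = 3185 true growth laminae.
A: Mean rate = 802.2 mm / 3185 years ≈ 0.252 mm per year.
For B, 895.6 / 0.252 = 3553.97 years ≈ 3554 growth laminae.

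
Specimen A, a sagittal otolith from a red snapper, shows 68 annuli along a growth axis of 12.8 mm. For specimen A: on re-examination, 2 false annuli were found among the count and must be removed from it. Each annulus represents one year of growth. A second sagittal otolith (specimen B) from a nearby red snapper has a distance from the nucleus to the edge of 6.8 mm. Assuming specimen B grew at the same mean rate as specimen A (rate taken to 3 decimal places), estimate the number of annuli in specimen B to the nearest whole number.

Specimen A: after corrections the count is 68 − 2 = 66 annuli.
A: 12.8 mm over 66 years gives 12.8 / 66 ≈ 0.194 mm/year.
B spans 6.8 / 0.194 = 35.05 years ≈ 35 annuli.

35 annuli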